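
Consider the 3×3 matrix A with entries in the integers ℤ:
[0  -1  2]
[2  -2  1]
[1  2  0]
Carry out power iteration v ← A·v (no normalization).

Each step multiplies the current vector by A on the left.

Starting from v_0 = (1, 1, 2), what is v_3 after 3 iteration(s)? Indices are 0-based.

v_3 = (9, 5, 14)

v_0 = (1, 1, 2).
v_1 = A·v_0 = (3, 2, 3).
v_2 = A·v_1 = (4, 5, 7).
v_3 = A·v_2 = (9, 5, 14).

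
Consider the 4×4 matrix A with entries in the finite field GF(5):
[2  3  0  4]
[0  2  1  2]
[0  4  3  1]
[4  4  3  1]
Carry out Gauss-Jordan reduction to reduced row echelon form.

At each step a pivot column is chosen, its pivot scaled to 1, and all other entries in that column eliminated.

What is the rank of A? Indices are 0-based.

step 1: normalize row 0 (÷2) = (1, 4, 0, 2)
  row 3: subtract 4×row0 = (0, 3, 3, 3)
step 2: normalize row 1 (÷2) = (0, 1, 3, 1)
  row 0: subtract 4×row1 = (1, 0, 3, 3)
  row 2: subtract 4×row1 = (0, 0, 1, 2)
  row 3: subtract 3×row1 = (0, 0, 4, 0)
step 3: normalize row 2 (÷1) = (0, 0, 1, 2)
  row 0: subtract 3×row2 = (1, 0, 0, 2)
  row 1: subtract 3×row2 = (0, 1, 0, 0)
  row 3: subtract 4×row2 = (0, 0, 0, 2)
step 4: normalize row 3 (÷2) = (0, 0, 0, 1)
  row 0: subtract 2×row3 = (1, 0, 0, 0)
  row 2: subtract 2×row3 = (0, 0, 1, 0)

rank = 4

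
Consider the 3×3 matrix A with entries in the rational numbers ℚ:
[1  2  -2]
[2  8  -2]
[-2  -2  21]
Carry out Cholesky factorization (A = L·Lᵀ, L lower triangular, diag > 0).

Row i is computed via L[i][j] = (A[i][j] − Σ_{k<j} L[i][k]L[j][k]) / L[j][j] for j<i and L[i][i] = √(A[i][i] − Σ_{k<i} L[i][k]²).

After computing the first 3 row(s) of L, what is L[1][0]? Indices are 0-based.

Step 1: L[0][0] = √(1) = 1.
  L[1][0] = (2) / L[0][0] = 2.
Step 2: L[1][1] = √(4) = 2.
  L[2][0] = (-2) / L[0][0] = -2.
  L[2][1] = (2) / L[1][1] = 1.
Step 3: L[2][2] = √(16) = 4.

L[1][0] = 2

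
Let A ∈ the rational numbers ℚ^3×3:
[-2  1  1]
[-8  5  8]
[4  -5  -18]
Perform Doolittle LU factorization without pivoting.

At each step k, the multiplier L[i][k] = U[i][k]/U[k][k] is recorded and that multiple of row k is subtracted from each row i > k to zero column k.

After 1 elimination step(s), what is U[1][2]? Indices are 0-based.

U[1][2] = 4

Step 1: pivot at (0,0) is -2.
  row1 ← row1 − (4)·row0  ⇒  L[1][0]=4, U row1=(0, 1, 4)
  row2 ← row2 − (-2)·row0  ⇒  L[2][0]=-2, U row2=(0, -3, -16)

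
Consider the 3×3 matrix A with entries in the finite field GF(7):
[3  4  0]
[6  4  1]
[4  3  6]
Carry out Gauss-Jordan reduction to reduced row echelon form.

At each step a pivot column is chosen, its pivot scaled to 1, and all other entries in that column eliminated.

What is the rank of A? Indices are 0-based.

pivot(0,0)=3: scale R0 → (1, 6, 0)
  clear (1,0): R1 −= (6)R0 → (0, 3, 1)
  clear (2,0): R2 −= (4)R0 → (0, 0, 6)
pivot(1,1)=3: scale R1 → (0, 1, 5)
  clear (0,1): R0 −= (6)R1 → (1, 0, 5)
pivot(2,2)=6: scale R2 → (0, 0, 1)
  clear (0,2): R0 −= (5)R2 → (1, 0, 0)
  clear (1,2): R1 −= (5)R2 → (0, 1, 0)

rank = 3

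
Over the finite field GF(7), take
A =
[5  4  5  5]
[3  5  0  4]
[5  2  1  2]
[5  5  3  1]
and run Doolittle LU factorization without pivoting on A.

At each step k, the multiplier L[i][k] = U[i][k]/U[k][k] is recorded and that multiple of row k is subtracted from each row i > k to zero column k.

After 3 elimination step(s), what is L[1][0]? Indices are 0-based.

L[1][0] = 2

k=0: U[0][0]=5
  eliminate (1,0): mult=2, new row 1: (0, 4, 4, 1); set L[1][0]=2
  eliminate (2,0): mult=1, new row 2: (0, 5, 3, 4); set L[2][0]=1
  eliminate (3,0): mult=1, new row 3: (0, 1, 5, 3); set L[3][0]=1
k=1: U[1][1]=4
  eliminate (2,1): mult=3, new row 2: (0, 0, 5, 1); set L[2][1]=3
  eliminate (3,1): mult=2, new row 3: (0, 0, 4, 1); set L[3][1]=2
k=2: U[2][2]=5
  eliminate (3,2): mult=5, new row 3: (0, 0, 0, 3); set L[3][2]=5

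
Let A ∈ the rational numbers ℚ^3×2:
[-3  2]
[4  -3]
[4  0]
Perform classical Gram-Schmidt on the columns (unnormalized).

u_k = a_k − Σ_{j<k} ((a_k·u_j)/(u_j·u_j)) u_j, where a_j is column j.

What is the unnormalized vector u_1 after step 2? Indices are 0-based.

u_1 = (28/41, -51/41, 72/41)

Step 1: u_0 = a_0 = (-3, 4, 4).
Step 2: u_1 = a_1 − (-18/41)·u_0 = (28/41, -51/41, 72/41).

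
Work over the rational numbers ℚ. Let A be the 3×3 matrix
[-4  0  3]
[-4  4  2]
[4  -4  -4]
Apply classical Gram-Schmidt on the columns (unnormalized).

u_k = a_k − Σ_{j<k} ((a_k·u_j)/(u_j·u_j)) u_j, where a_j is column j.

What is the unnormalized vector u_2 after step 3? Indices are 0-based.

u_2 = (0, -1, -1)

Step 1: u_0 = a_0 = (-4, -4, 4).
Step 2: u_1 = a_1 − (-2/3)·u_0 = (-8/3, 4/3, -4/3).
Step 3: u_2 = a_2 − (-3/4)·u_0 − (0)·u_1 = (0, -1, -1).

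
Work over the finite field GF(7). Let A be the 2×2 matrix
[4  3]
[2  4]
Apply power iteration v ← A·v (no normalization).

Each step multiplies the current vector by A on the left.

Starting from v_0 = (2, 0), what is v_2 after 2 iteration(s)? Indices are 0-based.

v_2 = (2, 4)

v_0 = (2, 0).
v_1 = A·v_0 = (1, 4).
v_2 = A·v_1 = (2, 4).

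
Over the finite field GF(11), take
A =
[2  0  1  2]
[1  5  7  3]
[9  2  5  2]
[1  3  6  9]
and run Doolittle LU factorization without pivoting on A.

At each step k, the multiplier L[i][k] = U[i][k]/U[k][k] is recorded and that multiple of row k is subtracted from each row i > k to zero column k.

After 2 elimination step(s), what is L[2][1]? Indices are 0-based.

k=0: U[0][0]=2
  eliminate (1,0): mult=6, new row 1: (0, 5, 1, 2); set L[1][0]=6
  eliminate (2,0): mult=10, new row 2: (0, 2, 6, 4); set L[2][0]=10
  eliminate (3,0): mult=6, new row 3: (0, 3, 0, 8); set L[3][0]=6
k=1: U[1][1]=5
  eliminate (2,1): mult=7, new row 2: (0, 0, 10, 1); set L[2][1]=7
  eliminate (3,1): mult=5, new row 3: (0, 0, 6, 9); set L[3][1]=5

L[2][1] = 7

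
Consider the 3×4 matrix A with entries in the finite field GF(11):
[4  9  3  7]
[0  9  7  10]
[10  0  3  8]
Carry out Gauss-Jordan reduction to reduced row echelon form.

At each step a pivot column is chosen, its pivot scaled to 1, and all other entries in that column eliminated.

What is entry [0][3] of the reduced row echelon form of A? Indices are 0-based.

M[0][3] = 7

step 1: normalize row 0 (÷4) = (1, 5, 9, 10)
  row 2: subtract 10×row0 = (0, 5, 1, 7)
step 2: normalize row 1 (÷9) = (0, 1, 2, 6)
  row 0: subtract 5×row1 = (1, 0, 10, 2)
  row 2: subtract 5×row1 = (0, 0, 2, 10)
step 3: normalize row 2 (÷2) = (0, 0, 1, 5)
  row 0: subtract 10×row2 = (1, 0, 0, 7)
  row 1: subtract 2×row2 = (0, 1, 0, 7)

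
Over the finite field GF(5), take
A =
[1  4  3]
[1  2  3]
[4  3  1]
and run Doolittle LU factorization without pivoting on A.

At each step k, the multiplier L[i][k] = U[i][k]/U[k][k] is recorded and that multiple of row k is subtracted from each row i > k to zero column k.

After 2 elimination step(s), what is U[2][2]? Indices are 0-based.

[col 0] pivot 1
  R1 -= 1*R0 → (0, 3, 0)  (L[1][0] := 1)
  R2 -= 4*R0 → (0, 2, 4)  (L[2][0] := 4)
[col 1] pivot 3
  R2 -= 4*R1 → (0, 0, 4)  (L[2][1] := 4)

U[2][2] = 4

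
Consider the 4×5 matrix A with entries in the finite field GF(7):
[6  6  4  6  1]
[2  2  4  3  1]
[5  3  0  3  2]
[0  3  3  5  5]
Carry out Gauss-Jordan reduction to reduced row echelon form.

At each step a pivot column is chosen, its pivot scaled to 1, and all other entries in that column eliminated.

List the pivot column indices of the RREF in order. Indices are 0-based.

pivot columns: 0, 1, 2, 3

step 1: normalize row 0 (÷6) = (1, 1, 3, 1, 6)
  row 1: subtract 2×row0 = (0, 0, 5, 1, 3)
  row 2: subtract 5×row0 = (0, 5, 6, 5, 0)
step 2: exchange rows 1,2
step 2: normalize row 1 (÷5) = (0, 1, 4, 1, 0)
  row 0: subtract 1×row1 = (1, 0, 6, 0, 6)
  row 3: subtract 3×row1 = (0, 0, 5, 2, 5)
step 3: normalize row 2 (÷5) = (0, 0, 1, 3, 2)
  row 0: subtract 6×row2 = (1, 0, 0, 3, 1)
  row 1: subtract 4×row2 = (0, 1, 0, 3, 6)
  row 3: subtract 5×row2 = (0, 0, 0, 1, 2)
step 4: normalize row 3 (÷1) = (0, 0, 0, 1, 2)
  row 0: subtract 3×row3 = (1, 0, 0, 0, 2)
  row 1: subtract 3×row3 = (0, 1, 0, 0, 0)
  row 2: subtract 3×row3 = (0, 0, 1, 0, 3)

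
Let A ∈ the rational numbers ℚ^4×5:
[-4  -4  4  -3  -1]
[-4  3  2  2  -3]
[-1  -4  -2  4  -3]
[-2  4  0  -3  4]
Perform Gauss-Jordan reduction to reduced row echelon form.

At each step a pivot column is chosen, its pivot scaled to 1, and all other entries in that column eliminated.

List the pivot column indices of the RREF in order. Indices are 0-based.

[1] R0 /= -4  ⇒  (1, 1, -1, 3/4, 1/4)
     R1 -= -4·R0  ⇒  (0, 7, -2, 5, -2)
     R2 -= -1·R0  ⇒  (0, -3, -3, 19/4, -11/4)
     R3 -= -2·R0  ⇒  (0, 6, -2, -3/2, 9/2)
[2] R1 /= 7  ⇒  (0, 1, -2/7, 5/7, -2/7)
     R0 -= 1·R1  ⇒  (1, 0, -5/7, 1/28, 15/28)
     R2 -= -3·R1  ⇒  (0, 0, -27/7, 193/28, -101/28)
     R3 -= 6·R1  ⇒  (0, 0, -2/7, -81/14, 87/14)
[3] R2 /= -27/7  ⇒  (0, 0, 1, -193/108, 101/108)
     R0 -= -5/7·R2  ⇒  (1, 0, 0, -67/54, 65/54)
     R1 -= -2/7·R2  ⇒  (0, 1, 0, 11/54, -1/54)
     R3 -= -2/7·R2  ⇒  (0, 0, 0, -170/27, 175/27)
[4] R3 /= -170/27  ⇒  (0, 0, 0, 1, -35/34)
     R0 -= -67/54·R3  ⇒  (1, 0, 0, 0, -5/68)
     R1 -= 11/54·R3  ⇒  (0, 1, 0, 0, 13/68)
     R2 -= -193/108·R3  ⇒  (0, 0, 1, 0, -123/136)

pivot columns: 0, 1, 2, 3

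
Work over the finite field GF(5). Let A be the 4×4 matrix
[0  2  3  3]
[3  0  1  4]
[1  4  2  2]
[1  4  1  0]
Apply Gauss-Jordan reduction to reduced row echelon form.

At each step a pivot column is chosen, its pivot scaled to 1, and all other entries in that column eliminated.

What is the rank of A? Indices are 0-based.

pivot(0,0): swap R0↔R1
pivot(0,0)=3: scale R0 → (1, 0, 2, 3)
  clear (2,0): R2 −= (1)R0 → (0, 4, 0, 4)
  clear (3,0): R3 −= (1)R0 → (0, 4, 4, 2)
pivot(1,1)=2: scale R1 → (0, 1, 4, 4)
  clear (2,1): R2 −= (4)R1 → (0, 0, 4, 3)
  clear (3,1): R3 −= (4)R1 → (0, 0, 3, 1)
pivot(2,2)=4: scale R2 → (0, 0, 1, 2)
  clear (0,2): R0 −= (2)R2 → (1, 0, 0, 4)
  clear (1,2): R1 −= (4)R2 → (0, 1, 0, 1)
  clear (3,2): R3 −= (3)R2 → (0, 0, 0, 0)
col 3: no nonzero at/below row 3; advance.

rank = 3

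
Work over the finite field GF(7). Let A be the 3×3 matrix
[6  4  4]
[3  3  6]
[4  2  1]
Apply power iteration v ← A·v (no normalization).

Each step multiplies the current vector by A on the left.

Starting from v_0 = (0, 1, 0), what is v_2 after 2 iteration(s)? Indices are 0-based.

v_2 = (2, 5, 3)

v_0 = (0, 1, 0).
v_1 = A·v_0 = (4, 3, 2).
v_2 = A·v_1 = (2, 5, 3).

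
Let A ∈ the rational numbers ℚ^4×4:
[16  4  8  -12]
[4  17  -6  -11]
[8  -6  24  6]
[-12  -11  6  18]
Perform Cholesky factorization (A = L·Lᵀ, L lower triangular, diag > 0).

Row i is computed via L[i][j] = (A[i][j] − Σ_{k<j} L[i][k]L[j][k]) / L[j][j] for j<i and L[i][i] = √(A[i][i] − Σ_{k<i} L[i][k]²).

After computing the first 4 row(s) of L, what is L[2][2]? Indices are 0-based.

L[2][2] = 4

Step 1: L[0][0] = √(16) = 4.
  L[1][0] = (4) / L[0][0] = 1.
Step 2: L[1][1] = √(16) = 4.
  L[2][0] = (8) / L[0][0] = 2.
  L[2][1] = (-8) / L[1][1] = -2.
Step 3: L[2][2] = √(16) = 4.
  L[3][0] = (-12) / L[0][0] = -3.
  L[3][1] = (-8) / L[1][1] = -2.
  L[3][2] = (8) / L[2][2] = 2.
Step 4: L[3][3] = √(1) = 1.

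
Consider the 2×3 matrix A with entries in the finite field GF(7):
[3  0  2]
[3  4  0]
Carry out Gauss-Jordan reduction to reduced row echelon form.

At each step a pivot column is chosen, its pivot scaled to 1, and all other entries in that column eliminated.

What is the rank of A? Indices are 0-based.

rank = 2

[1] R0 /= 3  ⇒  (1, 0, 3)
     R1 -= 3·R0  ⇒  (0, 4, 5)
[2] R1 /= 4  ⇒  (0, 1, 3)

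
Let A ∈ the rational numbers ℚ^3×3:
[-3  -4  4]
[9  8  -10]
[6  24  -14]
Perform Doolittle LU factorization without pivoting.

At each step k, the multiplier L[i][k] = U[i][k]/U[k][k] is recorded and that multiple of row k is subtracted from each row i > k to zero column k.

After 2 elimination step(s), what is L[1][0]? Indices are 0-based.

L[1][0] = -3

k=0: U[0][0]=-3
  eliminate (1,0): mult=-3, new row 1: (0, -4, 2); set L[1][0]=-3
  eliminate (2,0): mult=-2, new row 2: (0, 16, -6); set L[2][0]=-2
k=1: U[1][1]=-4
  eliminate (2,1): mult=-4, new row 2: (0, 0, 2); set L[2][1]=-4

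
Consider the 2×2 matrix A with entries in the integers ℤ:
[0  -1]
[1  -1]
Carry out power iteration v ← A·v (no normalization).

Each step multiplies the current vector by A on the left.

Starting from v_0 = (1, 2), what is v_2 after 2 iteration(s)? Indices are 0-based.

v_2 = (1, -1)

v_0 = (1, 2).
v_1 = A·v_0 = (-2, -1).
v_2 = A·v_1 = (1, -1).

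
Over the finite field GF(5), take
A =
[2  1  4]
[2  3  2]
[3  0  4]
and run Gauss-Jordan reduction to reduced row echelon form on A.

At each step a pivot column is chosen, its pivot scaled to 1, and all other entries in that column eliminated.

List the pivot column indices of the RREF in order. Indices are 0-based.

pivot columns: 0, 1, 2

pivot(0,0)=2: scale R0 → (1, 3, 2)
  clear (1,0): R1 −= (2)R0 → (0, 2, 3)
  clear (2,0): R2 −= (3)R0 → (0, 1, 3)
pivot(1,1)=2: scale R1 → (0, 1, 4)
  clear (0,1): R0 −= (3)R1 → (1, 0, 0)
  clear (2,1): R2 −= (1)R1 → (0, 0, 4)
pivot(2,2)=4: scale R2 → (0, 0, 1)
  clear (1,2): R1 −= (4)R2 → (0, 1, 0)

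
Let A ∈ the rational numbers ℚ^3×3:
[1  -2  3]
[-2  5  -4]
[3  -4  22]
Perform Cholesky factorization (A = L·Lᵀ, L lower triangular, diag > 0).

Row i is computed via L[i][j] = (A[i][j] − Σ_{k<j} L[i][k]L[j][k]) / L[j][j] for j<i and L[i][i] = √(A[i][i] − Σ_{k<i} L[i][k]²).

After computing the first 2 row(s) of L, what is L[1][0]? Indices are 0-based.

Step 1: L[0][0] = √(1) = 1.
  L[1][0] = (-2) / L[0][0] = -2.
Step 2: L[1][1] = √(1) = 1.

L[1][0] = -2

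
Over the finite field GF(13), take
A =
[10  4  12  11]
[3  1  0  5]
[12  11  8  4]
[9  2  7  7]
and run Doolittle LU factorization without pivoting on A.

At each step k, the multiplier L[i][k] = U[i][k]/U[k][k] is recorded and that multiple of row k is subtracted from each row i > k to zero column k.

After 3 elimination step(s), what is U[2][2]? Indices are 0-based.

U[2][2] = 12

[col 0] pivot 10
  R1 -= 12*R0 → (0, 5, 12, 3)  (L[1][0] := 12)
  R2 -= 9*R0 → (0, 1, 4, 9)  (L[2][0] := 9)
  R3 -= 10*R0 → (0, 1, 4, 1)  (L[3][0] := 10)
[col 1] pivot 5
  R2 -= 8*R1 → (0, 0, 12, 11)  (L[2][1] := 8)
  R3 -= 8*R1 → (0, 0, 12, 3)  (L[3][1] := 8)
[col 2] pivot 12
  R3 -= 1*R2 → (0, 0, 0, 5)  (L[3][2] := 1)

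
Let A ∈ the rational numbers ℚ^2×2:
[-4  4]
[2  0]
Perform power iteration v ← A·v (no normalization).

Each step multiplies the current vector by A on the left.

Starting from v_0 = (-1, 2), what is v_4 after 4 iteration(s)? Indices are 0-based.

v_4 = (-1728, 640)

v_0 = (-1, 2).
v_1 = A·v_0 = (12, -2).
v_2 = A·v_1 = (-56, 24).
v_3 = A·v_2 = (320, -112).
v_4 = A·v_3 = (-1728, 640).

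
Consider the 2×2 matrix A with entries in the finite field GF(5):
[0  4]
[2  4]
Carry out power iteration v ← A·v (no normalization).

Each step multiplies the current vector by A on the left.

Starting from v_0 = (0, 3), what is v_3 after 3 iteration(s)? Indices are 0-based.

v_3 = (3, 4)

v_0 = (0, 3).
v_1 = A·v_0 = (2, 2).
v_2 = A·v_1 = (3, 2).
v_3 = A·v_2 = (3, 4).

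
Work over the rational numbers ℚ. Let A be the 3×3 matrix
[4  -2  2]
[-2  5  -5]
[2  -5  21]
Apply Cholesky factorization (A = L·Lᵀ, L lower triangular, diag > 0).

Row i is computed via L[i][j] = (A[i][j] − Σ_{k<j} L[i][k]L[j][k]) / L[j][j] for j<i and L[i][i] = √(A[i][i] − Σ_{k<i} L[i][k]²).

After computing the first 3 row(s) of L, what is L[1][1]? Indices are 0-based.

Step 1: L[0][0] = √(4) = 2.
  L[1][0] = (-2) / L[0][0] = -1.
Step 2: L[1][1] = √(4) = 2.
  L[2][0] = (2) / L[0][0] = 1.
  L[2][1] = (-4) / L[1][1] = -2.
Step 3: L[2][2] = √(16) = 4.

L[1][1] = 2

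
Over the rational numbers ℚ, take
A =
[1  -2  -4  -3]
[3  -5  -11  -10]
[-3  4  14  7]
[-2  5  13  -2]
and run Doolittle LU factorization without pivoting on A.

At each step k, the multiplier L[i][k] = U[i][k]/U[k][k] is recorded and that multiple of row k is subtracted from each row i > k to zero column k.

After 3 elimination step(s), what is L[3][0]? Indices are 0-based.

Step 1: pivot at (0,0) is 1.
  row1 ← row1 − (3)·row0  ⇒  L[1][0]=3, U row1=(0, 1, 1, -1)
  row2 ← row2 − (-3)·row0  ⇒  L[2][0]=-3, U row2=(0, -2, 2, -2)
  row3 ← row3 − (-2)·row0  ⇒  L[3][0]=-2, U row3=(0, 1, 5, -8)
Step 2: pivot at (1,1) is 1.
  row2 ← row2 − (-2)·row1  ⇒  L[2][1]=-2, U row2=(0, 0, 4, -4)
  row3 ← row3 − (1)·row1  ⇒  L[3][1]=1, U row3=(0, 0, 4, -7)
Step 3: pivot at (2,2) is 4.
  row3 ← row3 − (1)·row2  ⇒  L[3][2]=1, U row3=(0, 0, 0, -3)

L[3][0] = -2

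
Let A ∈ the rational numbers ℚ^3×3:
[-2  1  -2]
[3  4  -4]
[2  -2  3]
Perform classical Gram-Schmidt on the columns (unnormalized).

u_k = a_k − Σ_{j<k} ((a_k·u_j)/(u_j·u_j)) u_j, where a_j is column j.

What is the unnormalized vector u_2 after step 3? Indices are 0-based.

Step 1: u_0 = a_0 = (-2, 3, 2).
Step 2: u_1 = a_1 − (6/17)·u_0 = (29/17, 50/17, -46/17).
Step 3: u_2 = a_2 − (-2/17)·u_0 − (-132/107)·u_1 = (-14/107, -2/107, -11/107).

u_2 = (-14/107, -2/107, -11/107)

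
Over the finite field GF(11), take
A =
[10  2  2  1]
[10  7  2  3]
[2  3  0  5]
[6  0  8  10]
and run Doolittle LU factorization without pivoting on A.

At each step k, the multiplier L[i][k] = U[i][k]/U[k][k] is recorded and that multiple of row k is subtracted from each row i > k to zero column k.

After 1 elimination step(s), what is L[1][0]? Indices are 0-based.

L[1][0] = 1

[col 0] pivot 10
  R1 -= 1*R0 → (0, 5, 0, 2)  (L[1][0] := 1)
  R2 -= 9*R0 → (0, 7, 4, 7)  (L[2][0] := 9)
  R3 -= 5*R0 → (0, 1, 9, 5)  (L[3][0] := 5)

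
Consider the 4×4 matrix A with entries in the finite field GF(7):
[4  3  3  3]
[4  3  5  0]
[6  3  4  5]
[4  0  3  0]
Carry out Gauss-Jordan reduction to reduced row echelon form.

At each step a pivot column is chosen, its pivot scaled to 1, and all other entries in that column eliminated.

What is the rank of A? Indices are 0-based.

pivot(0,0)=4: scale R0 → (1, 6, 6, 6)
  clear (1,0): R1 −= (4)R0 → (0, 0, 2, 4)
  clear (2,0): R2 −= (6)R0 → (0, 2, 3, 4)
  clear (3,0): R3 −= (4)R0 → (0, 4, 0, 4)
pivot(1,1): swap R1↔R2
pivot(1,1)=2: scale R1 → (0, 1, 5, 2)
  clear (0,1): R0 −= (6)R1 → (1, 0, 4, 1)
  clear (3,1): R3 −= (4)R1 → (0, 0, 1, 3)
pivot(2,2)=2: scale R2 → (0, 0, 1, 2)
  clear (0,2): R0 −= (4)R2 → (1, 0, 0, 0)
  clear (1,2): R1 −= (5)R2 → (0, 1, 0, 6)
  clear (3,2): R3 −= (1)R2 → (0, 0, 0, 1)
pivot(3,3)=1: scale R3 → (0, 0, 0, 1)
  clear (1,3): R1 −= (6)R3 → (0, 1, 0, 0)
  clear (2,3): R2 −= (2)R3 → (0, 0, 1, 0)

rank = 4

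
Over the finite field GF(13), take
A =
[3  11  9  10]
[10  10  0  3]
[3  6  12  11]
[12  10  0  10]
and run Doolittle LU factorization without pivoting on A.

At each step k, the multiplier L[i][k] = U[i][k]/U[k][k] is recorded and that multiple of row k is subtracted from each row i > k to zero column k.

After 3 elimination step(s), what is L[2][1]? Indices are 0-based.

L[2][1] = 1

[col 0] pivot 3
  R1 -= 12*R0 → (0, 8, 9, 0)  (L[1][0] := 12)
  R2 -= 1*R0 → (0, 8, 3, 1)  (L[2][0] := 1)
  R3 -= 4*R0 → (0, 5, 3, 9)  (L[3][0] := 4)
[col 1] pivot 8
  R2 -= 1*R1 → (0, 0, 7, 1)  (L[2][1] := 1)
  R3 -= 12*R1 → (0, 0, 12, 9)  (L[3][1] := 12)
[col 2] pivot 7
  R3 -= 11*R2 → (0, 0, 0, 11)  (L[3][2] := 11)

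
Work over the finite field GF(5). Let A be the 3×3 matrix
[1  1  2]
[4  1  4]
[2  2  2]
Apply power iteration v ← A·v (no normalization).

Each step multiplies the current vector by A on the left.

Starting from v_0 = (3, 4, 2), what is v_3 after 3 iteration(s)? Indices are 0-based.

v_0 = (3, 4, 2).
v_1 = A·v_0 = (1, 4, 3).
v_2 = A·v_1 = (1, 0, 1).
v_3 = A·v_2 = (3, 3, 4).

v_3 = (3, 3, 4)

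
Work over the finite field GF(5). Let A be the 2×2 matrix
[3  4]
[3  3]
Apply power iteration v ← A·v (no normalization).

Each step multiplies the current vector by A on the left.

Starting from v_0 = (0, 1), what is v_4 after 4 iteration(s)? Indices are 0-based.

v_4 = (3, 3)

v_0 = (0, 1).
v_1 = A·v_0 = (4, 3).
v_2 = A·v_1 = (4, 1).
v_3 = A·v_2 = (1, 0).
v_4 = A·v_3 = (3, 3).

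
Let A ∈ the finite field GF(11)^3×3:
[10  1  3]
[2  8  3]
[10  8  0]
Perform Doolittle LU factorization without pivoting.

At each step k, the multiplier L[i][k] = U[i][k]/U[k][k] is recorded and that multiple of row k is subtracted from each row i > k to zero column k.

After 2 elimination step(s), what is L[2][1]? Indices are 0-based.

L[2][1] = 4

k=0: U[0][0]=10
  eliminate (1,0): mult=9, new row 1: (0, 10, 9); set L[1][0]=9
  eliminate (2,0): mult=1, new row 2: (0, 7, 8); set L[2][0]=1
k=1: U[1][1]=10
  eliminate (2,1): mult=4, new row 2: (0, 0, 5); set L[2][1]=4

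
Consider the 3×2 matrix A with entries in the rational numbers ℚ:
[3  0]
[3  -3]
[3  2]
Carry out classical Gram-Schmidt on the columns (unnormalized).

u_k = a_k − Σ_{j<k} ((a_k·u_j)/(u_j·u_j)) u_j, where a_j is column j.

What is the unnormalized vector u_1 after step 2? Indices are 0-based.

u_1 = (1/3, -8/3, 7/3)

Step 1: u_0 = a_0 = (3, 3, 3).
Step 2: u_1 = a_1 − (-1/9)·u_0 = (1/3, -8/3, 7/3).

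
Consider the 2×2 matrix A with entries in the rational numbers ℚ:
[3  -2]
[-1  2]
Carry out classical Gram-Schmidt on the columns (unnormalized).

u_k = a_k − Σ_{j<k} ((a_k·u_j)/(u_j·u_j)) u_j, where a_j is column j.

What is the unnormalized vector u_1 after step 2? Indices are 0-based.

Step 1: u_0 = a_0 = (3, -1).
Step 2: u_1 = a_1 − (-4/5)·u_0 = (2/5, 6/5).

u_1 = (2/5, 6/5)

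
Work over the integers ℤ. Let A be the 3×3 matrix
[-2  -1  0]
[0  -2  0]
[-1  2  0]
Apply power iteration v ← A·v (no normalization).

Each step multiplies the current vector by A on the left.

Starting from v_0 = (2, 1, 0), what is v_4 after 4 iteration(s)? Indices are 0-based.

v_0 = (2, 1, 0).
v_1 = A·v_0 = (-5, -2, 0).
v_2 = A·v_1 = (12, 4, 1).
v_3 = A·v_2 = (-28, -8, -4).
v_4 = A·v_3 = (64, 16, 12).

v_4 = (64, 16, 12)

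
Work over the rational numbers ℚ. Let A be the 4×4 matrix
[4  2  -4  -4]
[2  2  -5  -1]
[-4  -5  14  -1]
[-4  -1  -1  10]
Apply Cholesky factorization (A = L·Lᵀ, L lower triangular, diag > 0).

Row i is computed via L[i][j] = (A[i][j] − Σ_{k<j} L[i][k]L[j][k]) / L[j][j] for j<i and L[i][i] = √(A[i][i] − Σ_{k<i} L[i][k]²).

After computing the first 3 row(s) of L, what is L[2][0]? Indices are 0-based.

Step 1: L[0][0] = √(4) = 2.
  L[1][0] = (2) / L[0][0] = 1.
Step 2: L[1][1] = √(1) = 1.
  L[2][0] = (-4) / L[0][0] = -2.
  L[2][1] = (-3) / L[1][1] = -3.
Step 3: L[2][2] = √(1) = 1.

L[2][0] = -2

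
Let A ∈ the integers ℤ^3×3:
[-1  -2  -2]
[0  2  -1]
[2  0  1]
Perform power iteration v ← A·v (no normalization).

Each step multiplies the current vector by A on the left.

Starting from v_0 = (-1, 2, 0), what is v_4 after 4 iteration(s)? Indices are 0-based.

v_4 = (-33, 66, -16)

v_0 = (-1, 2, 0).
v_1 = A·v_0 = (-3, 4, -2).
v_2 = A·v_1 = (-1, 10, -8).
v_3 = A·v_2 = (-3, 28, -10).
v_4 = A·v_3 = (-33, 66, -16).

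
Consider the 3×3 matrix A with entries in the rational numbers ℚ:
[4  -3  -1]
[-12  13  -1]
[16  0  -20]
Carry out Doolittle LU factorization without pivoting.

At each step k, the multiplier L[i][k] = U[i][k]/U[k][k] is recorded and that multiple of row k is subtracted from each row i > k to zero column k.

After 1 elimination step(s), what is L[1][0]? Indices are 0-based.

L[1][0] = -3

[col 0] pivot 4
  R1 -= -3*R0 → (0, 4, -4)  (L[1][0] := -3)
  R2 -= 4*R0 → (0, 12, -16)  (L[2][0] := 4)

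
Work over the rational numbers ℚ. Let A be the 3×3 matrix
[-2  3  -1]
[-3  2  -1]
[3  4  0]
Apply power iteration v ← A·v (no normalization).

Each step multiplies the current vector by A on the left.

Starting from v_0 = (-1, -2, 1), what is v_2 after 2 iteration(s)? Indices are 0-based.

v_2 = (15, 22, -23)

v_0 = (-1, -2, 1).
v_1 = A·v_0 = (-5, -2, -11).
v_2 = A·v_1 = (15, 22, -23).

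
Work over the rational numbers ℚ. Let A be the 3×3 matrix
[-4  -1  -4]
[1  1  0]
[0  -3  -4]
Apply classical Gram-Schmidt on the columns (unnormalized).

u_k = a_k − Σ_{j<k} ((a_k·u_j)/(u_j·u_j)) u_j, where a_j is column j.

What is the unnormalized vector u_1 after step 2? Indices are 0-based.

Step 1: u_0 = a_0 = (-4, 1, 0).
Step 2: u_1 = a_1 − (5/17)·u_0 = (3/17, 12/17, -3).

u_1 = (3/17, 12/17, -3)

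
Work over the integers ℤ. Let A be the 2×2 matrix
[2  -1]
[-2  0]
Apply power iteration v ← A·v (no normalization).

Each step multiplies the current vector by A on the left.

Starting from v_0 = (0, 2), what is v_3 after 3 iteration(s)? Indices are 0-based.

v_0 = (0, 2).
v_1 = A·v_0 = (-2, 0).
v_2 = A·v_1 = (-4, 4).
v_3 = A·v_2 = (-12, 8).

v_3 = (-12, 8)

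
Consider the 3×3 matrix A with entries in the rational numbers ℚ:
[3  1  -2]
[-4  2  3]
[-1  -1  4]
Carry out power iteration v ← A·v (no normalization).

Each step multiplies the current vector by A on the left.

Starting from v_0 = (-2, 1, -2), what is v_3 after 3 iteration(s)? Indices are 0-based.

v_3 = (98, -171, -130)

v_0 = (-2, 1, -2).
v_1 = A·v_0 = (-1, 4, -7).
v_2 = A·v_1 = (15, -9, -31).
v_3 = A·v_2 = (98, -171, -130).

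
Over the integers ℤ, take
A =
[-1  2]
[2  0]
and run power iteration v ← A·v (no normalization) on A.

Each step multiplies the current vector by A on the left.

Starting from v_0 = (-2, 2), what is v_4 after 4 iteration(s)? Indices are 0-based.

v_0 = (-2, 2).
v_1 = A·v_0 = (6, -4).
v_2 = A·v_1 = (-14, 12).
v_3 = A·v_2 = (38, -28).
v_4 = A·v_3 = (-94, 76).

v_4 = (-94, 76)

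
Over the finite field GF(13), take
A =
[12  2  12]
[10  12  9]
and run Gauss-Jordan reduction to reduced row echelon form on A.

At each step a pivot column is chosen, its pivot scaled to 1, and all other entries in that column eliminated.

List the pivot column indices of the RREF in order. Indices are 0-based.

pivot columns: 0, 1

pivot(0,0)=12: scale R0 → (1, 11, 1)
  clear (1,0): R1 −= (10)R0 → (0, 6, 12)
pivot(1,1)=6: scale R1 → (0, 1, 2)
  clear (0,1): R0 −= (11)R1 → (1, 0, 5)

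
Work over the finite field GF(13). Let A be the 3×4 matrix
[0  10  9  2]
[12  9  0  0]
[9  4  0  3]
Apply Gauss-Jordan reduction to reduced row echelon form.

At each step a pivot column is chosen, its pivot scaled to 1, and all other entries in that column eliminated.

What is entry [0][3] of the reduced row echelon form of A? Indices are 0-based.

M[0][3] = 2

step 1: exchange rows 0,1
step 1: normalize row 0 (÷12) = (1, 4, 0, 0)
  row 2: subtract 9×row0 = (0, 7, 0, 3)
step 2: normalize row 1 (÷10) = (0, 1, 10, 8)
  row 0: subtract 4×row1 = (1, 0, 12, 7)
  row 2: subtract 7×row1 = (0, 0, 8, 12)
step 3: normalize row 2 (÷8) = (0, 0, 1, 8)
  row 0: subtract 12×row2 = (1, 0, 0, 2)
  row 1: subtract 10×row2 = (0, 1, 0, 6)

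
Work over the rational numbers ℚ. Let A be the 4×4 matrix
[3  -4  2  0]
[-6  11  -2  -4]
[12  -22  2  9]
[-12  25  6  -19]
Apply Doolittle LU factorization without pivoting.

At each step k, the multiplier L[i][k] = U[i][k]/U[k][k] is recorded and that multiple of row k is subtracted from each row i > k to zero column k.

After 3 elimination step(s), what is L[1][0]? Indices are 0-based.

L[1][0] = -2

[col 0] pivot 3
  R1 -= -2*R0 → (0, 3, 2, -4)  (L[1][0] := -2)
  R2 -= 4*R0 → (0, -6, -6, 9)  (L[2][0] := 4)
  R3 -= -4*R0 → (0, 9, 14, -19)  (L[3][0] := -4)
[col 1] pivot 3
  R2 -= -2*R1 → (0, 0, -2, 1)  (L[2][1] := -2)
  R3 -= 3*R1 → (0, 0, 8, -7)  (L[3][1] := 3)
[col 2] pivot -2
  R3 -= -4*R2 → (0, 0, 0, -3)  (L[3][2] := -4)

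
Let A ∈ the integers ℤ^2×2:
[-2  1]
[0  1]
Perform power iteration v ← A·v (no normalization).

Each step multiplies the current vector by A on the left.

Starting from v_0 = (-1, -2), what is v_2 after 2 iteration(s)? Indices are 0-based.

v_0 = (-1, -2).
v_1 = A·v_0 = (0, -2).
v_2 = A·v_1 = (-2, -2).

v_2 = (-2, -2)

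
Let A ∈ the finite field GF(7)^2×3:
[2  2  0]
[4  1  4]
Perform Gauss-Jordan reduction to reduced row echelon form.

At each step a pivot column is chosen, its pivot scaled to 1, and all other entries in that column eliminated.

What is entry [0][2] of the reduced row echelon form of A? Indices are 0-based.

pivot(0,0)=2: scale R0 → (1, 1, 0)
  clear (1,0): R1 −= (4)R0 → (0, 4, 4)
pivot(1,1)=4: scale R1 → (0, 1, 1)
  clear (0,1): R0 −= (1)R1 → (1, 0, 6)

M[0][2] = 6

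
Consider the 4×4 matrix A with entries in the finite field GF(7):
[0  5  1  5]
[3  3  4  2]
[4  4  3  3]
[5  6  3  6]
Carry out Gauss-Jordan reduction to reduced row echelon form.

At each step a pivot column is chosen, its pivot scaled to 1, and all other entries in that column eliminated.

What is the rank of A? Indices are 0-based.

rank = 4

pivot(0,0): swap R0↔R1
pivot(0,0)=3: scale R0 → (1, 1, 6, 3)
  clear (2,0): R2 −= (4)R0 → (0, 0, 0, 5)
  clear (3,0): R3 −= (5)R0 → (0, 1, 1, 5)
pivot(1,1)=5: scale R1 → (0, 1, 3, 1)
  clear (0,1): R0 −= (1)R1 → (1, 0, 3, 2)
  clear (3,1): R3 −= (1)R1 → (0, 0, 5, 4)
pivot(2,2): swap R2↔R3
pivot(2,2)=5: scale R2 → (0, 0, 1, 5)
  clear (0,2): R0 −= (3)R2 → (1, 0, 0, 1)
  clear (1,2): R1 −= (3)R2 → (0, 1, 0, 0)
pivot(3,3)=5: scale R3 → (0, 0, 0, 1)
  clear (0,3): R0 −= (1)R3 → (1, 0, 0, 0)
  clear (2,3): R2 −= (5)R3 → (0, 0, 1, 0)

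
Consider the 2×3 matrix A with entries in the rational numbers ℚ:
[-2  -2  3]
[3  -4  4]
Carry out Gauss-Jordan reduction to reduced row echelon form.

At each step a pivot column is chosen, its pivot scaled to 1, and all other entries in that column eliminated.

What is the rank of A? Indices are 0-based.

rank = 2

[1] R0 /= -2  ⇒  (1, 1, -3/2)
     R1 -= 3·R0  ⇒  (0, -7, 17/2)
[2] R1 /= -7  ⇒  (0, 1, -17/14)
     R0 -= 1·R1  ⇒  (1, 0, -2/7)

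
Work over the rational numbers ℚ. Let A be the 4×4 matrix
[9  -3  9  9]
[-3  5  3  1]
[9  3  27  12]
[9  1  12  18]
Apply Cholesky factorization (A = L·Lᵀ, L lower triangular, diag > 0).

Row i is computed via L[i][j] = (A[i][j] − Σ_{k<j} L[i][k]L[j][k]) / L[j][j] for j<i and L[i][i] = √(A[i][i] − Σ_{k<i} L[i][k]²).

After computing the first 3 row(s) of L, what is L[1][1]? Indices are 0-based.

L[1][1] = 2

Step 1: L[0][0] = √(9) = 3.
  L[1][0] = (-3) / L[0][0] = -1.
Step 2: L[1][1] = √(4) = 2.
  L[2][0] = (9) / L[0][0] = 3.
  L[2][1] = (6) / L[1][1] = 3.
Step 3: L[2][2] = √(9) = 3.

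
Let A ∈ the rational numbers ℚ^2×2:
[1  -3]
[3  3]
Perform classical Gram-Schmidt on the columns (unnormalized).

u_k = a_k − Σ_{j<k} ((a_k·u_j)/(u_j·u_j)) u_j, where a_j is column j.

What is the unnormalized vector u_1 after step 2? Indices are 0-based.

u_1 = (-18/5, 6/5)

Step 1: u_0 = a_0 = (1, 3).
Step 2: u_1 = a_1 − (3/5)·u_0 = (-18/5, 6/5).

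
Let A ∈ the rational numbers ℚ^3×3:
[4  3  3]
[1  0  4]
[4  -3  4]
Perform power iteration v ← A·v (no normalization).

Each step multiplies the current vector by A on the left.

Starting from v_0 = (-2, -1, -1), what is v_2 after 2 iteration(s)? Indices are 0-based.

v_2 = (-101, -50, -74)

v_0 = (-2, -1, -1).
v_1 = A·v_0 = (-14, -6, -9).
v_2 = A·v_1 = (-101, -50, -74).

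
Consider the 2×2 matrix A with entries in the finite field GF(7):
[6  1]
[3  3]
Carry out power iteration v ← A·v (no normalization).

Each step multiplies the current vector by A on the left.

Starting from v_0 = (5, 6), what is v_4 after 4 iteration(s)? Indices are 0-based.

v_0 = (5, 6).
v_1 = A·v_0 = (1, 5).
v_2 = A·v_1 = (4, 4).
v_3 = A·v_2 = (0, 3).
v_4 = A·v_3 = (3, 2).

v_4 = (3, 2)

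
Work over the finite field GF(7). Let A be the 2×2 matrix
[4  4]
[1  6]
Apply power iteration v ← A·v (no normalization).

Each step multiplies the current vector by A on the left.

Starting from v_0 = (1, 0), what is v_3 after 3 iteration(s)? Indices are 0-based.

v_0 = (1, 0).
v_1 = A·v_0 = (4, 1).
v_2 = A·v_1 = (6, 3).
v_3 = A·v_2 = (1, 3).

v_3 = (1, 3)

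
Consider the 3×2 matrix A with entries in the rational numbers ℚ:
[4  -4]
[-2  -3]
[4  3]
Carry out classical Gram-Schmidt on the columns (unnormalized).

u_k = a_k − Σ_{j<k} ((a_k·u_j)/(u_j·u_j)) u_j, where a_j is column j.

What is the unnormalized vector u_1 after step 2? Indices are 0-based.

u_1 = (-38/9, -26/9, 25/9)

Step 1: u_0 = a_0 = (4, -2, 4).
Step 2: u_1 = a_1 − (1/18)·u_0 = (-38/9, -26/9, 25/9).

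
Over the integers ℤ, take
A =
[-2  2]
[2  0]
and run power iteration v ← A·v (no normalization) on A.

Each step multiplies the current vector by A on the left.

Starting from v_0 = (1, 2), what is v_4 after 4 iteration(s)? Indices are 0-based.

v_4 = (-16, 16)

v_0 = (1, 2).
v_1 = A·v_0 = (2, 2).
v_2 = A·v_1 = (0, 4).
v_3 = A·v_2 = (8, 0).
v_4 = A·v_3 = (-16, 16).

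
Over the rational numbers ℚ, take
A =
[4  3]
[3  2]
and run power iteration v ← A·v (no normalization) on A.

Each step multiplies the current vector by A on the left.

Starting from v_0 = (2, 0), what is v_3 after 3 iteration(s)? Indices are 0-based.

v_0 = (2, 0).
v_1 = A·v_0 = (8, 6).
v_2 = A·v_1 = (50, 36).
v_3 = A·v_2 = (308, 222).

v_3 = (308, 222)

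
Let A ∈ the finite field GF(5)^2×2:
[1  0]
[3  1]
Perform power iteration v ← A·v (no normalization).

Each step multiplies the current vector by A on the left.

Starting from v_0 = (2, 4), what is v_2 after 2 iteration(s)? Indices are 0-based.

v_2 = (2, 1)

v_0 = (2, 4).
v_1 = A·v_0 = (2, 0).
v_2 = A·v_1 = (2, 1).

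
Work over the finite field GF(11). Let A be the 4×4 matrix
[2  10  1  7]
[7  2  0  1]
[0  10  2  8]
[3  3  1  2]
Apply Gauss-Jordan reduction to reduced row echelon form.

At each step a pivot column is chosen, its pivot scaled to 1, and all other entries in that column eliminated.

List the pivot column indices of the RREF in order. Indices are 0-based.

pivot columns: 0, 1, 2, 3

pivot(0,0)=2: scale R0 → (1, 5, 6, 9)
  clear (1,0): R1 −= (7)R0 → (0, 0, 2, 4)
  clear (3,0): R3 −= (3)R0 → (0, 10, 5, 8)
pivot(1,1): swap R1↔R2
pivot(1,1)=10: scale R1 → (0, 1, 9, 3)
  clear (0,1): R0 −= (5)R1 → (1, 0, 5, 5)
  clear (3,1): R3 −= (10)R1 → (0, 0, 3, 0)
pivot(2,2)=2: scale R2 → (0, 0, 1, 2)
  clear (0,2): R0 −= (5)R2 → (1, 0, 0, 6)
  clear (1,2): R1 −= (9)R2 → (0, 1, 0, 7)
  clear (3,2): R3 −= (3)R2 → (0, 0, 0, 5)
pivot(3,3)=5: scale R3 → (0, 0, 0, 1)
  clear (0,3): R0 −= (6)R3 → (1, 0, 0, 0)
  clear (1,3): R1 −= (7)R3 → (0, 1, 0, 0)
  clear (2,3): R2 −= (2)R3 → (0, 0, 1, 0)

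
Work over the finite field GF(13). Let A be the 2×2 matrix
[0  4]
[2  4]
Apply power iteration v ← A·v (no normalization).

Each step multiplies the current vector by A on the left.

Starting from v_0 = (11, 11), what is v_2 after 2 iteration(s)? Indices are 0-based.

v_2 = (4, 1)

v_0 = (11, 11).
v_1 = A·v_0 = (5, 1).
v_2 = A·v_1 = (4, 1).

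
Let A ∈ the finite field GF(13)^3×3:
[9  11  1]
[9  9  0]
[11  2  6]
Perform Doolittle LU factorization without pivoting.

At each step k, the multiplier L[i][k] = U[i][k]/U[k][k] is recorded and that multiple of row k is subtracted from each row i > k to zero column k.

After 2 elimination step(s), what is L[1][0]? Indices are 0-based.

L[1][0] = 1

[col 0] pivot 9
  R1 -= 1*R0 → (0, 11, 12)  (L[1][0] := 1)
  R2 -= 7*R0 → (0, 3, 12)  (L[2][0] := 7)
[col 1] pivot 11
  R2 -= 5*R1 → (0, 0, 4)  (L[2][1] := 5)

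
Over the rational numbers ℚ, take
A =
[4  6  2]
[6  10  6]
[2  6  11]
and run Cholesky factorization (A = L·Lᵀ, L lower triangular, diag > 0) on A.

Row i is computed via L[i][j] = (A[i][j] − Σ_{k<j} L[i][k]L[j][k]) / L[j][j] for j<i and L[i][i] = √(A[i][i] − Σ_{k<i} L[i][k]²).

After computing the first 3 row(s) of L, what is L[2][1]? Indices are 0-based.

L[2][1] = 3

Step 1: L[0][0] = √(4) = 2.
  L[1][0] = (6) / L[0][0] = 3.
Step 2: L[1][1] = √(1) = 1.
  L[2][0] = (2) / L[0][0] = 1.
  L[2][1] = (3) / L[1][1] = 3.
Step 3: L[2][2] = √(1) = 1.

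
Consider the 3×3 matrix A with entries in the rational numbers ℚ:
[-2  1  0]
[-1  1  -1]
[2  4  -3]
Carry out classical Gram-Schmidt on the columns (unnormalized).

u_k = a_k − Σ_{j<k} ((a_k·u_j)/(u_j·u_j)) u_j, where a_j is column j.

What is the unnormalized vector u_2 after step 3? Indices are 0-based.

u_2 = (42/137, -70/137, 7/137)

Step 1: u_0 = a_0 = (-2, -1, 2).
Step 2: u_1 = a_1 − (5/9)·u_0 = (19/9, 14/9, 26/9).
Step 3: u_2 = a_2 − (-5/9)·u_0 − (-92/137)·u_1 = (42/137, -70/137, 7/137).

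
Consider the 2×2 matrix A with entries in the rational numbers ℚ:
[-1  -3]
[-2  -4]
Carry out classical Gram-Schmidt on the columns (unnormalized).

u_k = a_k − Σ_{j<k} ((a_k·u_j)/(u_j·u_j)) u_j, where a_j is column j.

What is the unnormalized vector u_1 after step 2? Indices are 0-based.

u_1 = (-4/5, 2/5)

Step 1: u_0 = a_0 = (-1, -2).
Step 2: u_1 = a_1 − (11/5)·u_0 = (-4/5, 2/5).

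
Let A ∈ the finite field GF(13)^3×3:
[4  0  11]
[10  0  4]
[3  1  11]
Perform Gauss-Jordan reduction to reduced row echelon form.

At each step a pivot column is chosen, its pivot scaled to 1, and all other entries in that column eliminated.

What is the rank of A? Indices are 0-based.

rank = 3

pivot(0,0)=4: scale R0 → (1, 0, 6)
  clear (1,0): R1 −= (10)R0 → (0, 0, 9)
  clear (2,0): R2 −= (3)R0 → (0, 1, 6)
pivot(1,1): swap R1↔R2
pivot(1,1)=1: scale R1 → (0, 1, 6)
pivot(2,2)=9: scale R2 → (0, 0, 1)
  clear (0,2): R0 −= (6)R2 → (1, 0, 0)
  clear (1,2): R1 −= (6)R2 → (0, 1, 0)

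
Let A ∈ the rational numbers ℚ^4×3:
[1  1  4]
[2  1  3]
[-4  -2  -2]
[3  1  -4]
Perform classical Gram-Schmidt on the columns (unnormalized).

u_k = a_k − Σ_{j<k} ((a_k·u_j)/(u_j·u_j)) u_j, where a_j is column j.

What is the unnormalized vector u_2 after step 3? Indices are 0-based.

u_2 = (-1, 2, 0, -1)

Step 1: u_0 = a_0 = (1, 2, -4, 3).
Step 2: u_1 = a_1 − (7/15)·u_0 = (8/15, 1/15, -2/15, -2/5).
Step 3: u_2 = a_2 − (1/5)·u_0 − (9)·u_1 = (-1, 2, 0, -1).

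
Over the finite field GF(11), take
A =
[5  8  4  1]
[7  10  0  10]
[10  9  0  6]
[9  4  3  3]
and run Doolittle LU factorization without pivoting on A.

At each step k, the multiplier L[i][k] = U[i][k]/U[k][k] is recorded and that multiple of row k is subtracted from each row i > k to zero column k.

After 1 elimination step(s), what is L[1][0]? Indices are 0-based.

Step 1: pivot at (0,0) is 5.
  row1 ← row1 − (8)·row0  ⇒  L[1][0]=8, U row1=(0, 1, 1, 2)
  row2 ← row2 − (2)·row0  ⇒  L[2][0]=2, U row2=(0, 4, 3, 4)
  row3 ← row3 − (4)·row0  ⇒  L[3][0]=4, U row3=(0, 5, 9, 10)

L[1][0] = 8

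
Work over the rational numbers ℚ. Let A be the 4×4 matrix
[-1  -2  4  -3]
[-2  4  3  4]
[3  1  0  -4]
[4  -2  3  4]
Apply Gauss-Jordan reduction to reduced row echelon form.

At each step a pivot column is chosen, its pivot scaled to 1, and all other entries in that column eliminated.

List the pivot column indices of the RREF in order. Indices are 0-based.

pivot columns: 0, 1, 2, 3

pivot(0,0)=-1: scale R0 → (1, 2, -4, 3)
  clear (1,0): R1 −= (-2)R0 → (0, 8, -5, 10)
  clear (2,0): R2 −= (3)R0 → (0, -5, 12, -13)
  clear (3,0): R3 −= (4)R0 → (0, -10, 19, -8)
pivot(1,1)=8: scale R1 → (0, 1, -5/8, 5/4)
  clear (0,1): R0 −= (2)R1 → (1, 0, -11/4, 1/2)
  clear (2,1): R2 −= (-5)R1 → (0, 0, 71/8, -27/4)
  clear (3,1): R3 −= (-10)R1 → (0, 0, 51/4, 9/2)
pivot(2,2)=71/8: scale R2 → (0, 0, 1, -54/71)
  clear (0,2): R0 −= (-11/4)R2 → (1, 0, 0, -113/71)
  clear (1,2): R1 −= (-5/8)R2 → (0, 1, 0, 55/71)
  clear (3,2): R3 −= (51/4)R2 → (0, 0, 0, 1008/71)
pivot(3,3)=1008/71: scale R3 → (0, 0, 0, 1)
  clear (0,3): R0 −= (-113/71)R3 → (1, 0, 0, 0)
  clear (1,3): R1 −= (55/71)R3 → (0, 1, 0, 0)
  clear (2,3): R2 −= (-54/71)R3 → (0, 0, 1, 0)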